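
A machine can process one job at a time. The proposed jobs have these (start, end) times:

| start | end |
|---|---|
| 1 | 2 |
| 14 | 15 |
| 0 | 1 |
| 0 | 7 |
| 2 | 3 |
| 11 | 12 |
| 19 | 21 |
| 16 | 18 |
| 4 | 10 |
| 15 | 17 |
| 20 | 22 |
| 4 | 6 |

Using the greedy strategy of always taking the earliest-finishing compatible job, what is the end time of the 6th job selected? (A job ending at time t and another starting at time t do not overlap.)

Sort by end time and greedily take each interval whose start is ≥ the last chosen end.
Sorted by end: (0,1)  (1,2)  (2,3)  (4,6)  (0,7)  (4,10)  (11,12)  (14,15)  (15,17)  (16,18)  (19,21)  (20,22)
take (0,1); take (1,2); take (2,3); take (4,6); take (11,12); take (14,15); take (15,17); skip (16,18); take (19,21); skip (20,22).
Selected: (0,1) (1,2) (2,3) (4,6) (11,12) (14,15) (15,17) (19,21)

15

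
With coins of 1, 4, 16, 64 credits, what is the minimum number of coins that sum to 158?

158 − 2×64→30 − 1×16→14 − 3×4→2 − 2×1→0
Total coins = 2 + 1 + 3 + 2 = 8

8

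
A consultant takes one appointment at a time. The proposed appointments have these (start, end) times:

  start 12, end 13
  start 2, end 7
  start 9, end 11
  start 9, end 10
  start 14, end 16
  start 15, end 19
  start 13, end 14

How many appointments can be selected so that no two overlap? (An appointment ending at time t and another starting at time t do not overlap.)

5

By end time: (2,7), (9,10), (9,11), (12,13), (13,14), (14,16), (15,19).
Pick (2,7); next start ≥ 7 → (9,10); next start ≥ 10 → (12,13); next start ≥ 13 → (13,14); next start ≥ 14 → (14,16).
Selected 5 appointments.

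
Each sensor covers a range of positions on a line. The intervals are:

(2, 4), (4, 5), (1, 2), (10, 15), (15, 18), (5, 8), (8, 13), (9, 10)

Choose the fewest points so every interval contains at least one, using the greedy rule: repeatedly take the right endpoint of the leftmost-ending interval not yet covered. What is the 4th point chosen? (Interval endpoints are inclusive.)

Sort by right endpoint; whenever an interval is uncovered, place a point at its right end.
Sorted: [1,2] [2,4] [4,5] [5,8] [9,10] [8,13] [10,15] [15,18]
{[1,2],[2,4]} hit by 2; {[4,5],[5,8]} hit by 5; {[9,10],[8,13],[10,15]} hit by 10; {[15,18]} hit by 18.
Points: 2, 5, 10, 18 (4 total).

18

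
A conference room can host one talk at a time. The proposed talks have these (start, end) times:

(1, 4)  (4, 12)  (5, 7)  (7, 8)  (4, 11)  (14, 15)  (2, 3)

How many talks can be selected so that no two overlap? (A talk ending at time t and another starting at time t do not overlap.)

Greedy by earliest finish: after sorting by end time, pick each interval compatible with the last pick.
By end time: (2,3), (1,4), (5,7), (7,8), (4,11), (4,12), (14,15).
Pick (2,3); next start ≥ 3 → (5,7); next start ≥ 7 → (7,8); next start ≥ 8 → (14,15).
Selected 4 talks.

4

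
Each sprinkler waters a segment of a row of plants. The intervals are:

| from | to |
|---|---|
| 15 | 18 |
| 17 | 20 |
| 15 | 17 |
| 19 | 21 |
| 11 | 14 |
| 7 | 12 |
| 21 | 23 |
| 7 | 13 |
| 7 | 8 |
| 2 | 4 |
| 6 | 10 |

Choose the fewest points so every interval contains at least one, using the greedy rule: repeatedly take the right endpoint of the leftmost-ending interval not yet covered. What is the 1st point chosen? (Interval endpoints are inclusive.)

Sorted: [2,4] [7,8] [6,10] [7,12] [7,13] [11,14] [15,17] [15,18] [17,20] [19,21] [21,23]
{[2,4]} hit by 4; {[7,8],[6,10],[7,12],[7,13]} hit by 8; {[11,14]} hit by 14; {[15,17],[15,18],[17,20]} hit by 17; {[19,21],[21,23]} hit by 21.
Points: 4, 8, 14, 17, 21 (5 total).

4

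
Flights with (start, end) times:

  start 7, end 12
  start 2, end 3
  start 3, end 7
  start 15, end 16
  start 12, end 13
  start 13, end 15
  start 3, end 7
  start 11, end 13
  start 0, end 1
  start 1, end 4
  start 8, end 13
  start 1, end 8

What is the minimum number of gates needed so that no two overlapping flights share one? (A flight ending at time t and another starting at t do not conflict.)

The answer is the maximum number of intervals overlapping at any instant.
starts: [0, 1, 1, 2, 3, 3, 7, 8, 11, 12, 13, 15]
ends:   [1, 3, 4, 7, 7, 8, 12, 13, 13, 13, 15, 16]
s0→1 e1→0 s1→1 s1→2 s2→3 e3→2 s3→3 s3→4  — peak 4.

4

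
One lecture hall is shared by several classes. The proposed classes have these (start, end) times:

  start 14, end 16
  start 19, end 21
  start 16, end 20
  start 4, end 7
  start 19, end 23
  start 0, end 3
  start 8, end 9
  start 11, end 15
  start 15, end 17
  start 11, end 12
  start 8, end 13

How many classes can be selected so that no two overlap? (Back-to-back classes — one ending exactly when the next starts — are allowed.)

Greedy by earliest finish: after sorting by end time, pick each interval compatible with the last pick.
Sorted by end: (0,3)  (4,7)  (8,9)  (11,12)  (8,13)  (11,15)  (14,16)  (15,17)  (16,20)  (19,21)  (19,23)
take (0,3); take (4,7); take (8,9); take (11,12); skip (11,15); take (14,16); take (16,20).
Selected 6 classes.

6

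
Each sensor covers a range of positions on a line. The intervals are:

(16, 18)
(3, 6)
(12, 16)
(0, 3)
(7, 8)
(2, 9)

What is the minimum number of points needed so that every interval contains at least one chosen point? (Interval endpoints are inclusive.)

3

By right end: [0,3]  [3,6]  [7,8]  [2,9]  [12,16]  [16,18]
[0,3] uncovered → point at 3; [7,8] uncovered → point at 8; [12,16] uncovered → point at 16.
Points: 3, 8, 16 (3 total).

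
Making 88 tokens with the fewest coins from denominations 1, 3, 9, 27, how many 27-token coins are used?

Greedy: take as many of the largest coin as possible, then repeat with the remainder.
88 − 3×27→7 − 2×3→1 − 1×1→0
Count of 27: 3

3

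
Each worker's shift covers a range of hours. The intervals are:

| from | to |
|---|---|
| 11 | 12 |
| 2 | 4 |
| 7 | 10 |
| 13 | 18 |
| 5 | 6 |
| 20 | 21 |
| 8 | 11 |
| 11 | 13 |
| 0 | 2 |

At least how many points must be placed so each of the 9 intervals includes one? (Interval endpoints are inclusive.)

6

Process intervals by earliest right end; each time one isn't hit yet, stab at its right endpoint.
Sorted: [0,2] [2,4] [5,6] [7,10] [8,11] [11,12] [11,13] [13,18] [20,21]
{[0,2],[2,4]} hit by 2; {[5,6]} hit by 6; {[7,10],[8,11]} hit by 10; {[11,12],[11,13]} hit by 12; {[13,18]} hit by 18; {[20,21]} hit by 21.
Points: 2, 6, 10, 12, 18, 21 (6 total).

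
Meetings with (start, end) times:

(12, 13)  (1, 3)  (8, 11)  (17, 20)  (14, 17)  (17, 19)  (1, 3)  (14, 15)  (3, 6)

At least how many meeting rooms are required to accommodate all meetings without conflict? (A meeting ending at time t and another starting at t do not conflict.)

The answer is the maximum number of intervals overlapping at any instant.
starts: [1, 1, 3, 8, 12, 14, 14, 17, 17]
ends:   [3, 3, 6, 11, 13, 15, 17, 19, 20]
s1→1 s1→2  — peak 2.

2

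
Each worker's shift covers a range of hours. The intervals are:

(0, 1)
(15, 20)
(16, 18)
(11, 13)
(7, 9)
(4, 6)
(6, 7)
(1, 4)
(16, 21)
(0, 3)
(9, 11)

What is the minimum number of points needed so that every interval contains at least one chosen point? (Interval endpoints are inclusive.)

5

Process intervals by earliest right end; each time one isn't hit yet, stab at its right endpoint.
Sorted: [0,1] [0,3] [1,4] [4,6] [6,7] [7,9] [9,11] [11,13] [16,18] [15,20] [16,21]
{[0,1],[0,3],[1,4]} hit by 1; {[4,6],[6,7]} hit by 6; {[7,9],[9,11]} hit by 9; {[11,13]} hit by 13; {[16,18],[15,20],[16,21]} hit by 18.
Points: 1, 6, 9, 13, 18 (5 total).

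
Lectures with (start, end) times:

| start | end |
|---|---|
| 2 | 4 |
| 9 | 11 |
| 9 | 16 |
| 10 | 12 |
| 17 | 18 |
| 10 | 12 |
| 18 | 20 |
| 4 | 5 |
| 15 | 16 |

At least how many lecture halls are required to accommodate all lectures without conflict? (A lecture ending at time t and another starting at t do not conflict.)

4

Count concurrent intervals with a sweep; the peak is the room count.
starts: [2, 4, 9, 9, 10, 10, 15, 17, 18]
ends:   [4, 5, 11, 12, 12, 16, 16, 18, 20]
s2→1 e4→0 s4→1 e5→0 s9→1 s9→2 s10→3 s10→4  — peak 4.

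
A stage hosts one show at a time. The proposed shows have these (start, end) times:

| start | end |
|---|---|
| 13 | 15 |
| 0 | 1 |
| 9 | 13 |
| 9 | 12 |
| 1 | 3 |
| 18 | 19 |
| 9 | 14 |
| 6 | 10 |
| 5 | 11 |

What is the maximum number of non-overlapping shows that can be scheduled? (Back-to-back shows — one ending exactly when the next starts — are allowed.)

Sorted by end: (0,1)  (1,3)  (6,10)  (5,11)  (9,12)  (9,13)  (9,14)  (13,15)  (18,19)
take (0,1); take (1,3); take (6,10); take (13,15); take (18,19).
Selected 5 shows.

5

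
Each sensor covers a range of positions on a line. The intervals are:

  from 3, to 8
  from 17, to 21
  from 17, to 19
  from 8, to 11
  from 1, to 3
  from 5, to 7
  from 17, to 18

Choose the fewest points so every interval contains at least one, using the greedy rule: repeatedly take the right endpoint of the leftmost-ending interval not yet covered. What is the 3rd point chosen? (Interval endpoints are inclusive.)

Sort by right endpoint; whenever an interval is uncovered, place a point at its right end.
By right end: [1,3]  [5,7]  [3,8]  [8,11]  [17,18]  [17,19]  [17,21]
[1,3] uncovered → point at 3; [5,7] uncovered → point at 7; [8,11] uncovered → point at 11; [17,18] uncovered → point at 18.
Points: 3, 7, 11, 18 (4 total).

11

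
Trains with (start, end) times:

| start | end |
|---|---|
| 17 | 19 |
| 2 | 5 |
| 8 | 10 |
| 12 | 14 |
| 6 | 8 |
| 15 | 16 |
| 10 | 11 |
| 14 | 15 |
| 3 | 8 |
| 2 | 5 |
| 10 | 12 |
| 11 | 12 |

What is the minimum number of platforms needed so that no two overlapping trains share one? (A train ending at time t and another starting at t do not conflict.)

3

Count concurrent intervals with a sweep; the peak is the room count.
Events (time:±→running): 2:+→1 2:+→2 3:+→3 … peak 3.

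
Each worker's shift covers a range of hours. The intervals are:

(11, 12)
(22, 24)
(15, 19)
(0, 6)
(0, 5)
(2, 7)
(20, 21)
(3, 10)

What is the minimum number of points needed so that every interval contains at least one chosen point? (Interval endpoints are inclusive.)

Process intervals by earliest right end; each time one isn't hit yet, stab at its right endpoint.
By right end: [0,5]  [0,6]  [2,7]  [3,10]  [11,12]  [15,19]  [20,21]  [22,24]
[0,5] uncovered → point at 5; [11,12] uncovered → point at 12; [15,19] uncovered → point at 19; [20,21] uncovered → point at 21; [22,24] uncovered → point at 24.
Points: 5, 12, 19, 21, 24 (5 total).

5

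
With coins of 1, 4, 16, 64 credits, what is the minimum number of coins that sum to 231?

231 − 3×64→39 − 2×16→7 − 1×4→3 − 3×1→0
Total coins = 3 + 2 + 1 + 3 = 9

9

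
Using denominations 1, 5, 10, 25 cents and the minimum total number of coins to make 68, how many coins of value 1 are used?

3

68 − 2×25→18 − 1×10→8 − 1×5→3 − 3×1→0
Count of 1: 3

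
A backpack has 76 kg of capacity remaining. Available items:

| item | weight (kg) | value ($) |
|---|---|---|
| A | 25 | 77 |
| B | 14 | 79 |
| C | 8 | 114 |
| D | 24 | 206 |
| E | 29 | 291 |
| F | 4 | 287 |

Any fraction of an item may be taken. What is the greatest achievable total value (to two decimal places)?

Sort by value per unit weight and fill in that order.
Ratios (sorted): F 71.75, C 14.25, E 10.03, D 8.58, B 5.64, A 3.08
take F (4 @ 287); take C (8 @ 114); take E (29 @ 291); take D (24 @ 206); take 11/14 of B → 62.07. Capacity used 76/76.
Total value = 960.07

960.07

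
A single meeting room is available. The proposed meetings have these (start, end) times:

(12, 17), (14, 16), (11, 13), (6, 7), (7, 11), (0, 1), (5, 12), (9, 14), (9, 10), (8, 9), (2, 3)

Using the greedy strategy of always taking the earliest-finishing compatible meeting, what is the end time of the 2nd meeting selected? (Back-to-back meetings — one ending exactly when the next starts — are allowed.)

3

Greedy by earliest finish: after sorting by end time, pick each interval compatible with the last pick.
Sorted by end: (0,1)  (2,3)  (6,7)  (8,9)  (9,10)  (7,11)  (5,12)  (11,13)  (9,14)  (14,16)  (12,17)
take (0,1); take (2,3); take (6,7); take (8,9); take (9,10); take (11,13); take (14,16).
Selected: (0,1) (2,3) (6,7) (8,9) (9,10) (11,13) (14,16)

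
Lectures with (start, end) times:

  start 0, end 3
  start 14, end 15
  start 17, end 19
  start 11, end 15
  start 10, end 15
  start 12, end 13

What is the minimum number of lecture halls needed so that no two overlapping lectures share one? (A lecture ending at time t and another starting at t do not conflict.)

Events (time:±→running): 0:+→1 3:-→0 10:+→1 11:+→2 12:+→3 … peak 3.

3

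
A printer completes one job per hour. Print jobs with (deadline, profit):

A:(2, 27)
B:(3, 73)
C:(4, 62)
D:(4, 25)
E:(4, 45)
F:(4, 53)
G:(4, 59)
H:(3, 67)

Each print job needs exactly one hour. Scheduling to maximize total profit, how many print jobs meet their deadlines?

Sort by profit descending; place each in the latest free slot ≤ its deadline.
Profit order: B=73 H=67 C=62 G=59 F=53 E=45 A=27 D=25
Assign: B→slot 3, H→slot 2, C→slot 4, G→slot 1, F skipped, E skipped, A skipped, D skipped.
Slots: [1:G] [2:H] [3:B] [4:C]
4 of 8 scheduled.

4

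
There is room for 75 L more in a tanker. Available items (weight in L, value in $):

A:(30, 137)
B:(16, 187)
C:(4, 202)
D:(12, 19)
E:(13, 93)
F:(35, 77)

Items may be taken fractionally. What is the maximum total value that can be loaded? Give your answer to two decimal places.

Order: C (202/4=50.50) > B (187/16=11.69) > E (93/13=7.15) > A (137/30=4.57) > F (77/35=2.20) > D (19/12=1.58)
Fill: take C (4 @ 202) → take B (16 @ 187) → take E (13 @ 93) → take A (30 @ 137) → take 12/35 of F → 26.40; 75/75 used.
Total value = 645.40

645.40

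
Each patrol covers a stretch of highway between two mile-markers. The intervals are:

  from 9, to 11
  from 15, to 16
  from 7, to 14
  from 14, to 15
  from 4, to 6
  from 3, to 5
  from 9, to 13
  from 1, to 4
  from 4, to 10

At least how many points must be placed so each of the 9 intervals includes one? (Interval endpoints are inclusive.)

Sort by right endpoint; whenever an interval is uncovered, place a point at its right end.
By right end: [1,4]  [3,5]  [4,6]  [4,10]  [9,11]  [9,13]  [7,14]  [14,15]  [15,16]
[1,4] uncovered → point at 4; [9,11] uncovered → point at 11; [14,15] uncovered → point at 15.
Points: 4, 11, 15 (3 total).

3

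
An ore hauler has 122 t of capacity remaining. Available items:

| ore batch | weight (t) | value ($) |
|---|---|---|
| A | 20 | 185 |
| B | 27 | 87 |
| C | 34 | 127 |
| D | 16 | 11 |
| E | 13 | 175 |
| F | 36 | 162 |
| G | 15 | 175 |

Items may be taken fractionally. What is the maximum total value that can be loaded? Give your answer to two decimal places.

Greedy by value/weight ratio, highest first.
Ratios (sorted): E 13.46, G 11.67, A 9.25, F 4.50, C 3.74, B 3.22, D 0.69
take E (13 @ 175); take G (15 @ 175); take A (20 @ 185); take F (36 @ 162); take C (34 @ 127); take 4/27 of B → 12.89. Capacity used 122/122.
Total value = 836.89

836.89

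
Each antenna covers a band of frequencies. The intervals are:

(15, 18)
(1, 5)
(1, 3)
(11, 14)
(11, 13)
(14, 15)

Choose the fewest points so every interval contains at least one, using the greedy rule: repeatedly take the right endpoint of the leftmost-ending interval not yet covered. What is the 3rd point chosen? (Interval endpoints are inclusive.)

15

By right end: [1,3]  [1,5]  [11,13]  [11,14]  [14,15]  [15,18]
[1,3] uncovered → point at 3; [11,13] uncovered → point at 13; [14,15] uncovered → point at 15.
Points: 3, 13, 15 (3 total).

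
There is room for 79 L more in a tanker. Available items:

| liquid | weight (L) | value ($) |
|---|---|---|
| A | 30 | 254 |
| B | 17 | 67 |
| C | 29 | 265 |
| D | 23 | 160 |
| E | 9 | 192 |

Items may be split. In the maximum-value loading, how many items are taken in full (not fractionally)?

3

Order: E (192/9=21.33) > C (265/29=9.14) > A (254/30=8.47) > D (160/23=6.96) > B (67/17=3.94)
Fill: take E (9 @ 192) → take C (29 @ 265) → take A (30 @ 254) → take 11/23 of D → 76.52; 79/79 used.
3 item(s) taken whole; one partial (take 11/23 of D).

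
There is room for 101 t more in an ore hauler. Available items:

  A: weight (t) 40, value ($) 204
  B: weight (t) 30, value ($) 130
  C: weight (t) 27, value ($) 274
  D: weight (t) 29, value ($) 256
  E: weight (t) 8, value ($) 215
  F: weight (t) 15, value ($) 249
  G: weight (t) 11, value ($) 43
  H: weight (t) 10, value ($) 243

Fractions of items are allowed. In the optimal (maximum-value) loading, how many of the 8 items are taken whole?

Greedy by value/weight ratio, highest first.
Order: E (215/8=26.88) > H (243/10=24.30) > F (249/15=16.60) > C (274/27=10.15) > D (256/29=8.83) > A (204/40=5.10) > B (130/30=4.33) > G (43/11=3.91)
Fill: take E (8 @ 215) → take H (10 @ 243) → take F (15 @ 249) → take C (27 @ 274) → take D (29 @ 256) → take 12/40 of A → 61.20; 101/101 used.
5 item(s) taken whole; one partial (take 12/40 of A).

5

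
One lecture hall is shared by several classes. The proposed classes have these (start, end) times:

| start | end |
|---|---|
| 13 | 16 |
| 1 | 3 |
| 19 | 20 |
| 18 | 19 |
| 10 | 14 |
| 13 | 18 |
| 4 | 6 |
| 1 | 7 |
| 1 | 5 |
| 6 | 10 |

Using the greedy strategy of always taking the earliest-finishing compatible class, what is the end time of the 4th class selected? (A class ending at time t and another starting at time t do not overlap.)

Sorted by end: (1,3)  (1,5)  (4,6)  (1,7)  (6,10)  (10,14)  (13,16)  (13,18)  (18,19)  (19,20)
take (1,3); take (4,6); skip (1,7); take (6,10); take (10,14); skip (13,18); take (18,19); take (19,20).
Selected: (1,3) (4,6) (6,10) (10,14) (18,19) (19,20)

14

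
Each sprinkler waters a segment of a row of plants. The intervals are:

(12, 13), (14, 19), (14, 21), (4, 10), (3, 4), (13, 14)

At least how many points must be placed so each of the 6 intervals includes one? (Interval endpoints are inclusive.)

3

Sort by right endpoint; whenever an interval is uncovered, place a point at its right end.
Sorted: [3,4] [4,10] [12,13] [13,14] [14,19] [14,21]
{[3,4],[4,10]} hit by 4; {[12,13],[13,14]} hit by 13; {[14,19],[14,21]} hit by 19.
Points: 4, 13, 19 (3 total).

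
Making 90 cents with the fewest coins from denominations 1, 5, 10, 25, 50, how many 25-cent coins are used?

1

Greedy: take as many of the largest coin as possible, then repeat with the remainder.
90 − 1×50→40 − 1×25→15 − 1×10→5 − 1×5→0
Count of 25: 1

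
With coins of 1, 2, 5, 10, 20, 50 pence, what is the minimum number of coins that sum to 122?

122 = 2×50 + 1×20 + 1×2
Total coins = 2 + 1 + 1 = 4

4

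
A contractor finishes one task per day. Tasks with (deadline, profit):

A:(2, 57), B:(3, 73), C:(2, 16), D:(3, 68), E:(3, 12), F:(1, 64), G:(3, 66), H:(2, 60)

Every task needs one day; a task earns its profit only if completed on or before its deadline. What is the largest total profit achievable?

Profit order: B=73 D=68 G=66 F=64 H=60 A=57 C=16 E=12
Assign: B→slot 3, D→slot 2, G→slot 1, F skipped, H skipped, A skipped, C skipped, E skipped.
Slots: [1:G] [2:D] [3:B]
Profit = 66 + 68 + 73 = 207

207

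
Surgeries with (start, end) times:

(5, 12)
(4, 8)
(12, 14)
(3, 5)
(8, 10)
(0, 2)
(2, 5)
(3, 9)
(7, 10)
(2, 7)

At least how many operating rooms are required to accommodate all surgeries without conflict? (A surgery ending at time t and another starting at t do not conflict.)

Events (time:±→running): 0:+→1 2:-→0 2:+→1 2:+→2 3:+→3 3:+→4 4:+→5 … peak 5.

5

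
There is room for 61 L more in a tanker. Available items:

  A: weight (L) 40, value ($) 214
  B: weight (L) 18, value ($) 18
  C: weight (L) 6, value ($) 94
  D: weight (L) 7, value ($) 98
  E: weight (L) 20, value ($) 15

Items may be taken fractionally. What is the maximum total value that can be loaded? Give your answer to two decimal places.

414.00

Sort by value per unit weight and fill in that order.
Ratios (sorted): C 15.67, D 14.00, A 5.35, B 1.00, E 0.75
take C (6 @ 94); take D (7 @ 98); take A (40 @ 214); take 8/18 of B → 8.00. Capacity used 61/61.
Total value = 414.00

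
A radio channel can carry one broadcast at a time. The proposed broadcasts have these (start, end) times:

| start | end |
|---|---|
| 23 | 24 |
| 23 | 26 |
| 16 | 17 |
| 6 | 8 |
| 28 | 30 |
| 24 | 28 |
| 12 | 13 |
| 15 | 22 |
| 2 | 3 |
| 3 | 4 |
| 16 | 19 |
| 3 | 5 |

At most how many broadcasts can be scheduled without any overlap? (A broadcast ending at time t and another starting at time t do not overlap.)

8

Greedy by earliest finish: after sorting by end time, pick each interval compatible with the last pick.
By end time: (2,3), (3,4), (3,5), (6,8), (12,13), (16,17), (16,19), (15,22), (23,24), (23,26), (24,28), (28,30).
Pick (2,3); next start ≥ 3 → (3,4); next start ≥ 4 → (6,8); next start ≥ 8 → (12,13); next start ≥ 13 → (16,17); next start ≥ 17 → (23,24); next start ≥ 24 → (24,28); next start ≥ 28 → (28,30).
Selected 8 broadcasts.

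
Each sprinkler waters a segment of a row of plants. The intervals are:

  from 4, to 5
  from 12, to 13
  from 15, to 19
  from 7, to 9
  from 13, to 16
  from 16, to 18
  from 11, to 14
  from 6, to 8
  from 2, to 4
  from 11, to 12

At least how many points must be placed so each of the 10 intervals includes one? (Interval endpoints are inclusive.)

Sort by right endpoint; whenever an interval is uncovered, place a point at its right end.
By right end: [2,4]  [4,5]  [6,8]  [7,9]  [11,12]  [12,13]  [11,14]  [13,16]  [16,18]  [15,19]
[2,4] uncovered → point at 4; [6,8] uncovered → point at 8; [11,12] uncovered → point at 12; [13,16] uncovered → point at 16.
Points: 4, 8, 12, 16 (4 total).

4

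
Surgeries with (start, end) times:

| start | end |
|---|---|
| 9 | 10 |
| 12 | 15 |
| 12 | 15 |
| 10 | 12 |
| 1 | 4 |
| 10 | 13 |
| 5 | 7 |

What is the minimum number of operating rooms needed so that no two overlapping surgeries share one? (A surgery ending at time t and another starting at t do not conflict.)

starts: [1, 5, 9, 10, 10, 12, 12]
ends:   [4, 7, 10, 12, 13, 15, 15]
s1→1 e4→0 s5→1 e7→0 s9→1 e10→0 s10→1 s10→2 e12→1 s12→2 s12→3  — peak 3.

3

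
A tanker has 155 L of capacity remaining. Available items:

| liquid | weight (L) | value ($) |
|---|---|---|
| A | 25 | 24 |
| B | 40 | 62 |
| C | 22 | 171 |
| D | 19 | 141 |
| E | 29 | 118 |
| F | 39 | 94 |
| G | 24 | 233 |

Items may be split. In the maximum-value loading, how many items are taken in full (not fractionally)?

Greedy by value/weight ratio, highest first.
Ratios (sorted): G 9.71, C 7.77, D 7.42, E 4.07, F 2.41, B 1.55, A 0.96
take G (24 @ 233); take C (22 @ 171); take D (19 @ 141); take E (29 @ 118); take F (39 @ 94); take 22/40 of B → 34.10. Capacity used 155/155.
5 item(s) taken whole; one partial (take 22/40 of B).

5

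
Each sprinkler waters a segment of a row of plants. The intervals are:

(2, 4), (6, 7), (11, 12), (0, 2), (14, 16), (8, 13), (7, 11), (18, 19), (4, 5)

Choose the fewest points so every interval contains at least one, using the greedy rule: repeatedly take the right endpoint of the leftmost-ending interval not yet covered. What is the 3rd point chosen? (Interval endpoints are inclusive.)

7

By right end: [0,2]  [2,4]  [4,5]  [6,7]  [7,11]  [11,12]  [8,13]  [14,16]  [18,19]
[0,2] uncovered → point at 2; [4,5] uncovered → point at 5; [6,7] uncovered → point at 7; [11,12] uncovered → point at 12; [14,16] uncovered → point at 16; [18,19] uncovered → point at 19.
Points: 2, 5, 7, 12, 16, 19 (6 total).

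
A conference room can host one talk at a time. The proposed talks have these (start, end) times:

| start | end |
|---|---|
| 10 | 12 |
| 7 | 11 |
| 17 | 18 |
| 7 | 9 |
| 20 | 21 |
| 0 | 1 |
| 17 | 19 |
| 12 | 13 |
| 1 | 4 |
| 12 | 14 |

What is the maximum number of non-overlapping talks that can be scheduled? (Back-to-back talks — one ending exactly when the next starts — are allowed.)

Order by finish time; keep every interval that doesn't clash with the previous kept one.
By end time: (0,1), (1,4), (7,9), (7,11), (10,12), (12,13), (12,14), (17,18), (17,19), (20,21).
Pick (0,1); next start ≥ 1 → (1,4); next start ≥ 4 → (7,9); next start ≥ 9 → (10,12); next start ≥ 12 → (12,13); next start ≥ 13 → (17,18); next start ≥ 18 → (20,21).
Selected 7 talks.

7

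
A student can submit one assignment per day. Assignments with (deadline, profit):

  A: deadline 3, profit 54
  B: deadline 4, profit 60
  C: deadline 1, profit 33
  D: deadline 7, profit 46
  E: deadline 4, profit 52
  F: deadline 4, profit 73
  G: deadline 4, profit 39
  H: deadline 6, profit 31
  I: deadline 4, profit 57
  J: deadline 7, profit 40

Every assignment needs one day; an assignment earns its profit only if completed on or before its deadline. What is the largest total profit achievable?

361

Take jobs in profit order; each goes to the latest open slot no later than its deadline.
Profit order: F=73 B=60 I=57 A=54 E=52 D=46 J=40 G=39 C=33 H=31
Assign: F→slot 4, B→slot 3, I→slot 2, A→slot 1, E skipped, D→slot 7, J→slot 6, G skipped, C skipped, H→slot 5.
Slots: [1:A] [2:I] [3:B] [4:F] [5:H] [6:J] [7:D]
Profit = 54 + 57 + 60 + 73 + 31 + 40 + 46 = 361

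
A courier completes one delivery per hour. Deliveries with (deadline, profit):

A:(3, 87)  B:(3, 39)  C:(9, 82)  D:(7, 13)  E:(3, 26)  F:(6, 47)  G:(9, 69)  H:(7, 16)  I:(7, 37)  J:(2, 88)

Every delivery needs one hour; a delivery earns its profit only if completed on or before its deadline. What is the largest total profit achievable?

478

Profit order: J=88 A=87 C=82 G=69 F=47 B=39 I=37 E=26 H=16 D=13
Assign: J→slot 2, A→slot 3, C→slot 9, G→slot 8, F→slot 6, B→slot 1, I→slot 7, E skipped, H→slot 5, D→slot 4.
Slots: [1:B] [2:J] [3:A] [4:D] [5:H] [6:F] [7:I] [8:G] [9:C]
Profit = 39 + 88 + 87 + 13 + 16 + 47 + 37 + 69 + 82 = 478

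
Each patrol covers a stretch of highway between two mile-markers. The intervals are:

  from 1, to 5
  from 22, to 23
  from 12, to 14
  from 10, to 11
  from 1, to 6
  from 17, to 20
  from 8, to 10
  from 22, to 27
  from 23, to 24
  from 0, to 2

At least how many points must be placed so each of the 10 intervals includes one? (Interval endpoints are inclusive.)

5

By right end: [0,2]  [1,5]  [1,6]  [8,10]  [10,11]  [12,14]  [17,20]  [22,23]  [23,24]  [22,27]
[0,2] uncovered → point at 2; [8,10] uncovered → point at 10; [12,14] uncovered → point at 14; [17,20] uncovered → point at 20; [22,23] uncovered → point at 23.
Points: 2, 10, 14, 20, 23 (5 total).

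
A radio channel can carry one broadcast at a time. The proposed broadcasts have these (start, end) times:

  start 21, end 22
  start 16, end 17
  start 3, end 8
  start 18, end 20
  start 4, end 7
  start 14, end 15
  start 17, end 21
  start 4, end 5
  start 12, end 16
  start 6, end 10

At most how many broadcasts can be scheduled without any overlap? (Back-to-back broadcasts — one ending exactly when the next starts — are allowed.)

6

Greedy by earliest finish: after sorting by end time, pick each interval compatible with the last pick.
By end time: (4,5), (4,7), (3,8), (6,10), (14,15), (12,16), (16,17), (18,20), (17,21), (21,22).
Pick (4,5); next start ≥ 5 → (6,10); next start ≥ 10 → (14,15); next start ≥ 15 → (16,17); next start ≥ 17 → (18,20); next start ≥ 20 → (21,22).
Selected 6 broadcasts.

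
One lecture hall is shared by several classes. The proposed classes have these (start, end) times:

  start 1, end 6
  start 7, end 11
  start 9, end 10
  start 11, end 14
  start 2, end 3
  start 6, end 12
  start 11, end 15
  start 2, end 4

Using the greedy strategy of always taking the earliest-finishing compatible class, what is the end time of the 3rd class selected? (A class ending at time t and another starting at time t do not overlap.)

14

Greedy by earliest finish: after sorting by end time, pick each interval compatible with the last pick.
Sorted by end: (2,3)  (2,4)  (1,6)  (9,10)  (7,11)  (6,12)  (11,14)  (11,15)
take (2,3); take (9,10); skip (7,11); take (11,14).
Selected: (2,3) (9,10) (11,14)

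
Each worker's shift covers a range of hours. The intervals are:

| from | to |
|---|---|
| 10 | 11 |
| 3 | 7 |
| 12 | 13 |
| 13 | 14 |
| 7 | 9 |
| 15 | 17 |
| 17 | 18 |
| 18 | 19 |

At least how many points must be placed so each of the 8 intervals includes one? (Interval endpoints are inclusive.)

5

Sort by right endpoint; whenever an interval is uncovered, place a point at its right end.
By right end: [3,7]  [7,9]  [10,11]  [12,13]  [13,14]  [15,17]  [17,18]  [18,19]
[3,7] uncovered → point at 7; [10,11] uncovered → point at 11; [12,13] uncovered → point at 13; [15,17] uncovered → point at 17; [18,19] uncovered → point at 19.
Points: 7, 11, 13, 17, 19 (5 total).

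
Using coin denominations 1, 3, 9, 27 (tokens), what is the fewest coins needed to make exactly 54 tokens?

2

54 = 2×27
Total coins = 2 = 2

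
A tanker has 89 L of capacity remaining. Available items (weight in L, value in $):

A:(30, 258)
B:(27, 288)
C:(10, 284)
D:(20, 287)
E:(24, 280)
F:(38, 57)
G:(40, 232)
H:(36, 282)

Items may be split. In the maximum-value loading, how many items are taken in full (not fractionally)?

Sort by value per unit weight and fill in that order.
Ratios (sorted): C 28.40, D 14.35, E 11.67, B 10.67, A 8.60, H 7.83, G 5.80, F 1.50
take C (10 @ 284); take D (20 @ 287); take E (24 @ 280); take B (27 @ 288); take 8/30 of A → 68.80. Capacity used 89/89.
4 item(s) taken whole; one partial (take 8/30 of A).

4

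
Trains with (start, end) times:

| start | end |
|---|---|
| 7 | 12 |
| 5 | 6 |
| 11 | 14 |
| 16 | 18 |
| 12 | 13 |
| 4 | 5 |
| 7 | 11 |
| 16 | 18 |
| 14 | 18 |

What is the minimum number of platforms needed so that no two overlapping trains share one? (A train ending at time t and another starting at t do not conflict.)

3

Events (time:±→running): 4:+→1 5:-→0 5:+→1 6:-→0 7:+→1 7:+→2 11:-→1 11:+→2 12:-→1 12:+→2 13:-→1 14:-→0 14:+→1 16:+→2 16:+→3 … peak 3.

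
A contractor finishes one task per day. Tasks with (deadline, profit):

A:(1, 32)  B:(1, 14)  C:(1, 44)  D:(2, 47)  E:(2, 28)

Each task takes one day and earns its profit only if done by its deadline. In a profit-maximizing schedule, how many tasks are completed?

Take jobs in profit order; each goes to the latest open slot no later than its deadline.
By profit: D(d2,47), C(d1,44), A(d1,32), E(d2,28), B(d1,14)
D→slot 2; C→slot 1; A skipped; E skipped; B skipped.
2 of 5 scheduled.

2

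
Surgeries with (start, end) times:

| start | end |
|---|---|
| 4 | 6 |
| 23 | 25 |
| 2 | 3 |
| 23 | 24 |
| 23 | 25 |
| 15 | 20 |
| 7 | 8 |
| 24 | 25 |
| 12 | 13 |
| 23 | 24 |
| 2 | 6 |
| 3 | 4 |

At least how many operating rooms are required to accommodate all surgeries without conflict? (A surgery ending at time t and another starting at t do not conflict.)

Count concurrent intervals with a sweep; the peak is the room count.
starts: [2, 2, 3, 4, 7, 12, 15, 23, 23, 23, 23, 24]
ends:   [3, 4, 6, 6, 8, 13, 20, 24, 24, 25, 25, 25]
s2→1 s2→2 e3→1 s3→2 e4→1 s4→2 e6→1 e6→0 s7→1 e8→0 s12→1 e13→0 s15→1 e20→0 s23→1 s23→2 s23→3 s23→4  — peak 4.

4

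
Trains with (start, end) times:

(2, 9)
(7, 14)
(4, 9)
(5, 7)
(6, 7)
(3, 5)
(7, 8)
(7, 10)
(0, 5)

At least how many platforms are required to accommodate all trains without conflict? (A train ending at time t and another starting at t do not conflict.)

Count concurrent intervals with a sweep; the peak is the room count.
starts: [0, 2, 3, 4, 5, 6, 7, 7, 7]
ends:   [5, 5, 7, 7, 8, 9, 9, 10, 14]
s0→1 s2→2 s3→3 s4→4 e5→3 e5→2 s5→3 s6→4 e7→3 e7→2 s7→3 s7→4 s7→5  — peak 5.

5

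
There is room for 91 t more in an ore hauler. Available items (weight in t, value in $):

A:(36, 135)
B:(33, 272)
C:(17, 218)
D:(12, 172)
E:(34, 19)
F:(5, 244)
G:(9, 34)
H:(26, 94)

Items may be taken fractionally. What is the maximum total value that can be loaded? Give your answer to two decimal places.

996.25

Sort by value per unit weight and fill in that order.
Ratios (sorted): F 48.80, D 14.33, C 12.82, B 8.24, G 3.78, A 3.75, H 3.62, E 0.56
take F (5 @ 244); take D (12 @ 172); take C (17 @ 218); take B (33 @ 272); take G (9 @ 34); take 15/36 of A → 56.25. Capacity used 91/91.
Total value = 996.25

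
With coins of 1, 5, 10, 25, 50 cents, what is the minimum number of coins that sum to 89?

Use the largest denomination that fits, subtract, and repeat.
89 = 1×50 + 1×25 + 1×10 + 4×1
Total coins = 1 + 1 + 1 + 4 = 7

7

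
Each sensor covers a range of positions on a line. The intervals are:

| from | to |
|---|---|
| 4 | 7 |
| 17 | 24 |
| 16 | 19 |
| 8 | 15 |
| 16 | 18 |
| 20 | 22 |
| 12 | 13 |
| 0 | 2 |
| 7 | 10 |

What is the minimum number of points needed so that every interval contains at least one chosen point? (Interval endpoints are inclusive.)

5

By right end: [0,2]  [4,7]  [7,10]  [12,13]  [8,15]  [16,18]  [16,19]  [20,22]  [17,24]
[0,2] uncovered → point at 2; [4,7] uncovered → point at 7; [12,13] uncovered → point at 13; [16,18] uncovered → point at 18; [20,22] uncovered → point at 22.
Points: 2, 7, 13, 18, 22 (5 total).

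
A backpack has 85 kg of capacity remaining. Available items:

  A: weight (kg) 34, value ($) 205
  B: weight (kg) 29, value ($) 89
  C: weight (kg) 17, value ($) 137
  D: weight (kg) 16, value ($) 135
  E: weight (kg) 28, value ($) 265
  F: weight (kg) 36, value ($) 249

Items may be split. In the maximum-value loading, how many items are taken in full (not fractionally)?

3

Sort by value per unit weight and fill in that order.
Ratios (sorted): E 9.46, D 8.44, C 8.06, F 6.92, A 6.03, B 3.07
take E (28 @ 265); take D (16 @ 135); take C (17 @ 137); take 24/36 of F → 166.00. Capacity used 85/85.
3 item(s) taken whole; one partial (take 24/36 of F).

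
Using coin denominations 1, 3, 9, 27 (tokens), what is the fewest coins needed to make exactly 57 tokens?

3

Greedy: take as many of the largest coin as possible, then repeat with the remainder.
57 − 2×27→3 − 1×3→0
Total coins = 2 + 1 = 3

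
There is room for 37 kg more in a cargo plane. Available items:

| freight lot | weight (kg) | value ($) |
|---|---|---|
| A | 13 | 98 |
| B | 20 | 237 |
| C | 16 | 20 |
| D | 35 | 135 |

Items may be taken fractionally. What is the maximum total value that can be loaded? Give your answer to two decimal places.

350.43

Sort by value per unit weight and fill in that order.
Order: B (237/20=11.85) > A (98/13=7.54) > D (135/35=3.86) > C (20/16=1.25)
Fill: take B (20 @ 237) → take A (13 @ 98) → take 4/35 of D → 15.43; 37/37 used.
Total value = 350.43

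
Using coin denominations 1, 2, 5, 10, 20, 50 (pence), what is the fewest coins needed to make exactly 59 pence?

59 − 1×50→9 − 1×5→4 − 2×2→0
Total coins = 1 + 1 + 2 = 4

4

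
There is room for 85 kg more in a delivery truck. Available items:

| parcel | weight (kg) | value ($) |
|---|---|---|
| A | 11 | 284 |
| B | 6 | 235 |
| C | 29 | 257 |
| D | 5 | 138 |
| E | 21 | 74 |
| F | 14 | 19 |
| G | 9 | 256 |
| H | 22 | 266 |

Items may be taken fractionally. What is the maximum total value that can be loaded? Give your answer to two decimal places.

Sort by value per unit weight and fill in that order.
Order: B (235/6=39.17) > G (256/9=28.44) > D (138/5=27.60) > A (284/11=25.82) > H (266/22=12.09) > C (257/29=8.86) > E (74/21=3.52) > F (19/14=1.36)
Fill: take B (6 @ 235) → take G (9 @ 256) → take D (5 @ 138) → take A (11 @ 284) → take H (22 @ 266) → take C (29 @ 257) → take 3/21 of E → 10.57; 85/85 used.
Total value = 1446.57

1446.57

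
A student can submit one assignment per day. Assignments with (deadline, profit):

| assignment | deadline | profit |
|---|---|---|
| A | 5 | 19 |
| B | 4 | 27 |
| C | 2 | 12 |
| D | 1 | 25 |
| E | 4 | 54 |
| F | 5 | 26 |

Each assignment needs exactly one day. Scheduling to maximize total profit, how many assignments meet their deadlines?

Sort by profit descending; place each in the latest free slot ≤ its deadline.
By profit: E(d4,54), B(d4,27), F(d5,26), D(d1,25), A(d5,19), C(d2,12)
E→slot 4; B→slot 3; F→slot 5; D→slot 1; A→slot 2; C skipped.
5 of 6 scheduled.

5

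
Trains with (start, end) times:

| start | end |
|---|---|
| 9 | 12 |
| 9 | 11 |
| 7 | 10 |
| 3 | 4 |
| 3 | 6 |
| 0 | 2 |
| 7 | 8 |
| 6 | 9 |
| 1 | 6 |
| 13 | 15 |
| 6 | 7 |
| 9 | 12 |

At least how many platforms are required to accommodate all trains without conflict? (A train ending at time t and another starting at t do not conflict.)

4

Count concurrent intervals with a sweep; the peak is the room count.
starts: [0, 1, 3, 3, 6, 6, 7, 7, 9, 9, 9, 13]
ends:   [2, 4, 6, 6, 7, 8, 9, 10, 11, 12, 12, 15]
s0→1 s1→2 e2→1 s3→2 s3→3 e4→2 e6→1 e6→0 s6→1 s6→2 e7→1 s7→2 s7→3 e8→2 e9→1 s9→2 s9→3 s9→4  — peak 4.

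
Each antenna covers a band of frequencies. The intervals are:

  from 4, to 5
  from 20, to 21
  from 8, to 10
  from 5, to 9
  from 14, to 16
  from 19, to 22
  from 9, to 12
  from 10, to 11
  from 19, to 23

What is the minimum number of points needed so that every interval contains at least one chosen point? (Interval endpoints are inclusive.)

By right end: [4,5]  [5,9]  [8,10]  [10,11]  [9,12]  [14,16]  [20,21]  [19,22]  [19,23]
[4,5] uncovered → point at 5; [8,10] uncovered → point at 10; [14,16] uncovered → point at 16; [20,21] uncovered → point at 21.
Points: 5, 10, 16, 21 (4 total).

4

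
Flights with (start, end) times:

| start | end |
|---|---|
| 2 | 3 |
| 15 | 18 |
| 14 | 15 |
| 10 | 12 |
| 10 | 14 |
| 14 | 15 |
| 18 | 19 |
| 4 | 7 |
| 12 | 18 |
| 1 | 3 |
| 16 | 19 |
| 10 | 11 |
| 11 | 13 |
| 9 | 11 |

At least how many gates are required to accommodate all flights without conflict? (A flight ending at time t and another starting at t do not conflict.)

4

The answer is the maximum number of intervals overlapping at any instant.
Events (time:±→running): 1:+→1 2:+→2 3:-→1 3:-→0 4:+→1 7:-→0 9:+→1 10:+→2 10:+→3 10:+→4 … peak 4.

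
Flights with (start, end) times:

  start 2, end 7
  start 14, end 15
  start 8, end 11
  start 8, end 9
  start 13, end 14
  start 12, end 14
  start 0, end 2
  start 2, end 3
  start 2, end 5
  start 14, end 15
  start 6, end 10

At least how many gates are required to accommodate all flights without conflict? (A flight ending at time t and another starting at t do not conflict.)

3

Events (time:±→running): 0:+→1 2:-→0 2:+→1 2:+→2 2:+→3 … peak 3.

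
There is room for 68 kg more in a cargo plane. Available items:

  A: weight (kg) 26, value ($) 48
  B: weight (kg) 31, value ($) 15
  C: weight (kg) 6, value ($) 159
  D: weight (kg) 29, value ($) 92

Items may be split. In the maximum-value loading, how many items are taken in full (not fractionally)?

Sort by value per unit weight and fill in that order.
Order: C (159/6=26.50) > D (92/29=3.17) > A (48/26=1.85) > B (15/31=0.48)
Fill: take C (6 @ 159) → take D (29 @ 92) → take A (26 @ 48) → take 7/31 of B → 3.39; 68/68 used.
3 item(s) taken whole; one partial (take 7/31 of B).

3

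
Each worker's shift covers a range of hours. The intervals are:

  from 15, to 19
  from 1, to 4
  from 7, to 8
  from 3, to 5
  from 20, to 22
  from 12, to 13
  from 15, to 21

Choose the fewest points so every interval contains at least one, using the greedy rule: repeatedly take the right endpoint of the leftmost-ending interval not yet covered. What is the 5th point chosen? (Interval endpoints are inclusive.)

22

Process intervals by earliest right end; each time one isn't hit yet, stab at its right endpoint.
By right end: [1,4]  [3,5]  [7,8]  [12,13]  [15,19]  [15,21]  [20,22]
[1,4] uncovered → point at 4; [7,8] uncovered → point at 8; [12,13] uncovered → point at 13; [15,19] uncovered → point at 19; [20,22] uncovered → point at 22.
Points: 4, 8, 13, 19, 22 (5 total).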